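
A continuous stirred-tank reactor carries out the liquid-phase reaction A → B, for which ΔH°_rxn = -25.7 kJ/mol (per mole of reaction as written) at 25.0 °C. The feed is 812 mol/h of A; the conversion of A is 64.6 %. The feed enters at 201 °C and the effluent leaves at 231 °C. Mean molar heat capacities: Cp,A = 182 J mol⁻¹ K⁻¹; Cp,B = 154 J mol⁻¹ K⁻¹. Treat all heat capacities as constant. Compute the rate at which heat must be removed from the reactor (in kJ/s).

Extent of reaction ξ = 0.646 × 812 = 524.55 mol/h
Reaction term: ξ·ΔH°_rxn = 524.55 × -25.7 = -13481 kJ/h
Sensible, feed 201→25 °C: -26010 kJ/h
Outlet flows (mol/h): A 287.45, B 524.55
Sensible, products 25→231 °C: 27418 kJ/h
Q = ΔH = -12073 kJ/h = -3.3536 kW
Heat removed = 3.3536 kJ/s

Q_out = 3.35 kJ/s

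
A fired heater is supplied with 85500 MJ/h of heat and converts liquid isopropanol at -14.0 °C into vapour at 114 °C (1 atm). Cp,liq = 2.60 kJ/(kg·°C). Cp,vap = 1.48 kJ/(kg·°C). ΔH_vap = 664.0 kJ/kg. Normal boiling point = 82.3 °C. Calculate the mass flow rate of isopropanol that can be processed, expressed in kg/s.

Δh = 2.60×(82.3−-14.0) + 664.0 + 1.48×(114−82.3) = 961.3 kJ/kg
Q = 85500 MJ/h = 23750 kJ/s = 23750 kJ/s
ṁ = Q/Δh = 23750 / 961.3 = 24.706 kg/s

ṁ = 24.7 kg/s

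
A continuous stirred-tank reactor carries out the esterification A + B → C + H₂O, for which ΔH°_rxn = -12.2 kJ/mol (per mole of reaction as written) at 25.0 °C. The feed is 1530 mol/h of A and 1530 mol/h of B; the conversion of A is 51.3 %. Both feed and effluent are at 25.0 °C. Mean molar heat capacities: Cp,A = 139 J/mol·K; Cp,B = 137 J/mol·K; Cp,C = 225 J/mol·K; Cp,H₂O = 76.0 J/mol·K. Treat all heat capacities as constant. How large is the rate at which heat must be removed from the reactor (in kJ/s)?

Q_out = 2.66 kJ/s

Extent of reaction ξ = 0.513 × 1530 = 784.89 mol/h
Reaction term: ξ·ΔH°_rxn = 784.89 × -12.2 = -9575.7 kJ/h
Q = ΔH = -9575.7 kJ/h = -2.6599 kW
Heat removed = 2.6599 kJ/s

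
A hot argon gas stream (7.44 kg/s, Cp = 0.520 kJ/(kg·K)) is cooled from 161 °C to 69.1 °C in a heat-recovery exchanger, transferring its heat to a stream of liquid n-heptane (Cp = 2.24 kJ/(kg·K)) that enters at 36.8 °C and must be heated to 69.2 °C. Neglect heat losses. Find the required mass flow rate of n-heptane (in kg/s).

Heat released by hot stream: Q = 7.44 × 0.520 × (161 − 69.1) = 355.54 kJ/s
Energy balance on cold side (adiabatic exchanger): Q = ṁ_c·Cp_c·(T_c,out − T_c,in)
ṁ_c = 355.54 / [2.24 × (69.2 − 36.8)] = 4.8989 kg/s

ṁ_c = 4.90 kg/s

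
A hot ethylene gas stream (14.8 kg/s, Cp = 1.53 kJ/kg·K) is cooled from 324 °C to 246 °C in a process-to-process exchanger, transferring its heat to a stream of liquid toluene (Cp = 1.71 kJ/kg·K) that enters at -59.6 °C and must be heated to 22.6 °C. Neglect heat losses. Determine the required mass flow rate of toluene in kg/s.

Heat released by hot stream: Q = 14.8 × 1.53 × (324 − 246) = 1766.2 kJ/s
Energy balance on cold side (adiabatic exchanger): Q = ṁ_c·Cp_c·(T_c,out − T_c,in)
ṁ_c = 1766.2 / [1.71 × (22.6 − -59.6)] = 12.566 kg/s

ṁ_c = 12.6 kg/s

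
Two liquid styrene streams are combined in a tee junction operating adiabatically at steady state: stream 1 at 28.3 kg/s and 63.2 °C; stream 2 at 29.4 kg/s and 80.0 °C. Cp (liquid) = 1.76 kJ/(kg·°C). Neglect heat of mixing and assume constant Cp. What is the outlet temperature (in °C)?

T_out = 71.8 °C

Energy balance with Q = 0: Σ ṁᵢCp,ᵢ(T_out − Tᵢ) = 0
Σ ṁᵢCp,ᵢTᵢ = 28.3×1.76×63.2 + 29.4×1.76×80.0 = 7287.4
Σ ṁᵢCp,ᵢ = 28.3×1.76 + 29.4×1.76 = 101.55
T_out = 7287.4 / 101.55 = 71.76 °C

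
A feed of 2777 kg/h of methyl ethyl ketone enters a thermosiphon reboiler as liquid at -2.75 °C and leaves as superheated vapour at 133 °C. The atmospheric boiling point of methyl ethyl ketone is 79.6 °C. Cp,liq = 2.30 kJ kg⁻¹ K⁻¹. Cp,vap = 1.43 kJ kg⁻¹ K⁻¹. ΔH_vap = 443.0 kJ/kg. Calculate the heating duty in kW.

Q = 547 kW

liquid -2.75→79.6 °C: 189.4 kJ/kg
vaporisation at 79.6 °C: 443 kJ/kg
vapour 79.6→133 °C: 76.362 kJ/kg
Δh = 189.4 + 443 + 76.362 = 708.77 kJ/kg
Q = ṁ·Δh = 2777 kg/h × 708.77 kJ/kg = 1.9682e+06 kJ/h
|Q| = 546.73 kW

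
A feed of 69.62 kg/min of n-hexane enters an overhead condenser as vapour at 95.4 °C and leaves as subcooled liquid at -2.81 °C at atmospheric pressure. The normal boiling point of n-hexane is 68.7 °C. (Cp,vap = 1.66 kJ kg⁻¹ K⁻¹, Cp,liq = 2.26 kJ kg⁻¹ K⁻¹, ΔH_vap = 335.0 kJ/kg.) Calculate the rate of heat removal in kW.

Q_c = 628 kW

vapour 95.4→68.7 °C: -44.322 kJ/kg
condensation at 68.7 °C: -335 kJ/kg
liquid 68.7→-2.81 °C: -161.61 kJ/kg
Δh = -44.322 + -335 + -161.61 = -540.93 kJ/kg
Q = ṁ·Δh = 69.62 kg/min × -540.93 kJ/kg = -37660 kJ/min
|Q| = 627.66 kW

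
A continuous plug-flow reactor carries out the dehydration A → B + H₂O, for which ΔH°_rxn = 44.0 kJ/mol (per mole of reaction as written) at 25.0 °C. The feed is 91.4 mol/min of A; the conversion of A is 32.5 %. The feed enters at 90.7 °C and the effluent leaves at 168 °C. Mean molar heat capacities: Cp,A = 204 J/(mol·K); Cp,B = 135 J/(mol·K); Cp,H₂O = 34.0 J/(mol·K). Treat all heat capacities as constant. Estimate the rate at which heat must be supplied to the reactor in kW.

Q_in = 43.3 kW

Extent of reaction ξ = 0.325 × 91.4 = 29.705 mol/min
Reaction term: ξ·ΔH°_rxn = 29.705 × 44.0 = 1307 kJ/min
Sensible, feed 90.7→25 °C: -1225 kJ/min
Outlet flows (mol/min): A 61.695, B 29.705, H₂O 29.705
Sensible, products 25→168 °C: 2517.6 kJ/min
Q = ΔH = 2599.7 kJ/min = 43.328 kW
Heat supplied = 43.328 kW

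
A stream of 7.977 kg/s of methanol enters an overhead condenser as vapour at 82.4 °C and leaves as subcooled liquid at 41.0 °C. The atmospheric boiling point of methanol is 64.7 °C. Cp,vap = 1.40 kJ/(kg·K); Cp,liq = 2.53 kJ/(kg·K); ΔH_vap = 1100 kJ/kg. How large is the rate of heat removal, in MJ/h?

Q_c = 34000 MJ/h

vapour 82.4→64.7 °C: -24.78 kJ/kg
condensation at 64.7 °C: -1100 kJ/kg
liquid 64.7→41.0 °C: -59.961 kJ/kg
Δh = -24.78 + -1100 + -59.961 = -1184.7 kJ/kg
Q = ṁ·Δh = 7.977 kg/s × -1184.7 kJ/kg = -9450.7 kJ/s
|Q| = 9450.7 kW = 34022 MJ/h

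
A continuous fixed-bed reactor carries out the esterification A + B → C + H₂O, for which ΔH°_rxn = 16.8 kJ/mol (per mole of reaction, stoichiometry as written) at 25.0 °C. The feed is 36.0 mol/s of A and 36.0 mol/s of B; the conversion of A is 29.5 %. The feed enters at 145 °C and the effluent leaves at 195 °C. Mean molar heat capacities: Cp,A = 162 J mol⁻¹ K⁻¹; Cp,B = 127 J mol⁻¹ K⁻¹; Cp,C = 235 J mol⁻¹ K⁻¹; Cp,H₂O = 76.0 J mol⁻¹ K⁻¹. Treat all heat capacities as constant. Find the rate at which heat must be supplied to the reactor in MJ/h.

Extent of reaction ξ = 0.295 × 36.0 = 10.62 mol/s
Reaction term: ξ·ΔH°_rxn = 10.62 × 16.8 = 178.42 kJ/s
Sensible, feed 145→25 °C: -1248.5 kJ/s
Outlet flows (mol/s): A 25.38, B 25.38, C 10.62, H₂O 10.62
Sensible, products 25→195 °C: 1808.4 kJ/s
Q = ΔH = 738.33 kJ/s = 738.33 kW
Heat supplied = 2658 MJ/h

Q_in = 2660 MJ/h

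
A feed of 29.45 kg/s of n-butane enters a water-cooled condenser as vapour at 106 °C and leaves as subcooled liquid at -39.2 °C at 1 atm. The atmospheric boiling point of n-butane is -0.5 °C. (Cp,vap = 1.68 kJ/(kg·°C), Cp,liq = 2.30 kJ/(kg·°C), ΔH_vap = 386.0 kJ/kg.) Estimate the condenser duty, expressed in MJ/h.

Q_c = 69300 MJ/h

vapour 106→-0.5 °C: -178.92 kJ/kg
condensation at -0.5 °C: -386 kJ/kg
liquid -0.5→-39.2 °C: -89.01 kJ/kg
Δh = -178.92 + -386 + -89.01 = -653.93 kJ/kg
Q = ṁ·Δh = 29.45 kg/s × -653.93 kJ/kg = -19258 kJ/s
|Q| = 19258 kW = 69330 MJ/h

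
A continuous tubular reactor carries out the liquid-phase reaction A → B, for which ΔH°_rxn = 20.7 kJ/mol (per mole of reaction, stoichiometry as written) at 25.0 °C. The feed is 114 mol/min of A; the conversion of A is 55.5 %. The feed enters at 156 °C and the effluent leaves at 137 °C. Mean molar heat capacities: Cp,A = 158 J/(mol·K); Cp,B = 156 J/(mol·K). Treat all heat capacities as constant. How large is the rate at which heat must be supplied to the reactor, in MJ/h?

Extent of reaction ξ = 0.555 × 114 = 63.27 mol/min
Reaction term: ξ·ΔH°_rxn = 63.27 × 20.7 = 1309.7 kJ/min
Sensible, feed 156→25 °C: -2359.6 kJ/min
Outlet flows (mol/min): A 50.73, B 63.27
Sensible, products 25→137 °C: 2003.2 kJ/min
Q = ΔH = 953.29 kJ/min = 15.888 kW
Heat supplied = 57.197 MJ/h

Q_in = 57.2 MJ/h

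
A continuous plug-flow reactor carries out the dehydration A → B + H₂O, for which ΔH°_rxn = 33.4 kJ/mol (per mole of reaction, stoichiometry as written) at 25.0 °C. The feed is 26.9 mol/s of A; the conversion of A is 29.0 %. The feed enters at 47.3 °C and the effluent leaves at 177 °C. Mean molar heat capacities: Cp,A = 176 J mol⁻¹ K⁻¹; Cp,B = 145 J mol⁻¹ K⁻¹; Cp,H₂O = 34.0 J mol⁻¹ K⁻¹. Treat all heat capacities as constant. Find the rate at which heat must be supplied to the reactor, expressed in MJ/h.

Q_in = 3160 MJ/h

Extent of reaction ξ = 0.290 × 26.9 = 7.801 mol/s
Reaction term: ξ·ΔH°_rxn = 7.801 × 33.4 = 260.55 kJ/s
Sensible, feed 47.3→25 °C: -105.58 kJ/s
Outlet flows (mol/s): A 19.099, B 7.801, H₂O 7.801
Sensible, products 25→177 °C: 723.19 kJ/s
Q = ΔH = 878.16 kJ/s = 878.16 kW
Heat supplied = 3161.4 MJ/h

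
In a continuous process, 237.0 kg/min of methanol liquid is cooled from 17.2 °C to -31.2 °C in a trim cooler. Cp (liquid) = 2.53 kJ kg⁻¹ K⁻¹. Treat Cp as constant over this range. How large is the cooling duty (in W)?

Q_c = 484000 W

Q = ṁ·Cp·ΔT = 237.0 × 2.53 × (-31.2 − 17.2) = -29021 kJ/min
Converting: 29021 / 60 s = 483.69 kW
Cooling duty = 483690 W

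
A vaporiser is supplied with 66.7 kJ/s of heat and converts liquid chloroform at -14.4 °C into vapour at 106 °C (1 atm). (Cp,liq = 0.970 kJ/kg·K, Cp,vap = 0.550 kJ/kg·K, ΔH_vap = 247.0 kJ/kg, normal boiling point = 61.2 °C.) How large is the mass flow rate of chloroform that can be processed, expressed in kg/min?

ṁ = 11.6 kg/min

Δh = 0.970×(61.2−-14.4) + 247.0 + 0.550×(106−61.2) = 344.97 kJ/kg
Q = 66.7 kJ/s = 66.7 kJ/s = 4002 kJ/min
ṁ = Q/Δh = 4002 / 344.97 = 11.601 kg/min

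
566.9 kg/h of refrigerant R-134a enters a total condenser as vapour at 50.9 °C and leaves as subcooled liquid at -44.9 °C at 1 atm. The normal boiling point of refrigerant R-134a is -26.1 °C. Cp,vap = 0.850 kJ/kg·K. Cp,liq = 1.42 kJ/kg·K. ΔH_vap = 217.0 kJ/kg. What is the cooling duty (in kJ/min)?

vapour 50.9→-26.1 °C: -65.45 kJ/kg
condensation at -26.1 °C: -217 kJ/kg
liquid -26.1→-44.9 °C: -26.696 kJ/kg
Δh = -65.45 + -217 + -26.696 = -309.15 kJ/kg
Q = ṁ·Δh = 566.9 kg/h × -309.15 kJ/kg = -175250 kJ/h
|Q| = 48.682 kW = 2920.9 kJ/min

Q_c = 2920 kJ/min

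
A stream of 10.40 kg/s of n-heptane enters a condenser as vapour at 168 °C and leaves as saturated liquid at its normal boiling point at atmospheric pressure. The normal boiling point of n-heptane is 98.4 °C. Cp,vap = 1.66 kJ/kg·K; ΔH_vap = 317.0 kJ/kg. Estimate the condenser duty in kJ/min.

vapour 168→98.4 °C: -115.54 kJ/kg
condensation at 98.4 °C: -317 kJ/kg
Δh = -115.54 + -317 = -432.54 kJ/kg
Q = ṁ·Δh = 10.40 kg/s × -432.54 kJ/kg = -4498.4 kJ/s
|Q| = 4498.4 kW = 269900 kJ/min

Q_c = 270000 kJ/min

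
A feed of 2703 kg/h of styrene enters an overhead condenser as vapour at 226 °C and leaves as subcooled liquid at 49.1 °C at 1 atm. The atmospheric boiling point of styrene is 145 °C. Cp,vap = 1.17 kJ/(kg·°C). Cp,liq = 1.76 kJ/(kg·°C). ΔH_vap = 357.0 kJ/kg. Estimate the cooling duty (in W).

Q_c = 466000 W

vapour 226→145 °C: -94.77 kJ/kg
condensation at 145 °C: -357 kJ/kg
liquid 145→49.1 °C: -168.78 kJ/kg
Δh = -94.77 + -357 + -168.78 = -620.55 kJ/kg
Q = ṁ·Δh = 2703 kg/h × -620.55 kJ/kg = -1.6774e+06 kJ/h
|Q| = 465.93 kW = 465930 W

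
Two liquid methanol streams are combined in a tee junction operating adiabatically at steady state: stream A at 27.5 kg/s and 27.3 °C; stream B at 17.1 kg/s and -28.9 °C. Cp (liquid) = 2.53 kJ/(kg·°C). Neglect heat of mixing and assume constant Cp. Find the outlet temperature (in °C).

T_out = 5.75 °C

Energy balance with Q = 0: Σ ṁᵢCp,ᵢ(T_out − Tᵢ) = 0
T_out = Σ ṁᵢCp,ᵢTᵢ / Σ ṁᵢCp,ᵢ
      = 649.1 / 112.84 = 5.7525 °C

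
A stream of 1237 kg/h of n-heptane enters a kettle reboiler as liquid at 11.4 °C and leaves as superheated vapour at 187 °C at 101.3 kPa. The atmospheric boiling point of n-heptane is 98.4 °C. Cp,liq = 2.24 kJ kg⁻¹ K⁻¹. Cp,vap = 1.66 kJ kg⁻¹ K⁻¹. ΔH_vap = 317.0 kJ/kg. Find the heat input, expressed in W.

Q = 226000 W

liquid 11.4→98.4 °C: 194.88 kJ/kg
vaporisation at 98.4 °C: 317 kJ/kg
vapour 98.4→187 °C: 147.08 kJ/kg
Δh = 194.88 + 317 + 147.08 = 658.96 kJ/kg
Q = ṁ·Δh = 1237 kg/h × 658.96 kJ/kg = 815130 kJ/h
|Q| = 226.42 kW = 226420 W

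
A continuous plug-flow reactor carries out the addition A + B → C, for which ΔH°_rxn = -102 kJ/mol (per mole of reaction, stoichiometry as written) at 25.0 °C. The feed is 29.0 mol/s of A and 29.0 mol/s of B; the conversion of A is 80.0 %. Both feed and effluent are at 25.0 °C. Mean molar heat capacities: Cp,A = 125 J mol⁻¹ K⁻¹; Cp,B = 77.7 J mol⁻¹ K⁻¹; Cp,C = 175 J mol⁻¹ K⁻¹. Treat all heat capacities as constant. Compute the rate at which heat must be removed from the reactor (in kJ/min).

Q_out = 142000 kJ/min

Extent of reaction ξ = 0.800 × 29.0 = 23.2 mol/s
Reaction term: ξ·ΔH°_rxn = 23.2 × -102 = -2366.4 kJ/s
Q = ΔH = -2366.4 kJ/s = -2366.4 kW
Heat removed = 141980 kJ/min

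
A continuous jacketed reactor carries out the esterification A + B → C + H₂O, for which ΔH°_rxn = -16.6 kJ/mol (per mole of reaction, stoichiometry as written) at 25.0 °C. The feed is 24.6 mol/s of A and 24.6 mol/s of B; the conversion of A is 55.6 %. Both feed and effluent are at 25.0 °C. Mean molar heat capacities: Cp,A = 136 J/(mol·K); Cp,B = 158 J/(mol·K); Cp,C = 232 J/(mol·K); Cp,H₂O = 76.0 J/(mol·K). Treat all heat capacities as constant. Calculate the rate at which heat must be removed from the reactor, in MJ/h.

Q_out = 817 MJ/h

Extent of reaction ξ = 0.556 × 24.6 = 13.678 mol/s
Reaction term: ξ·ΔH°_rxn = 13.678 × -16.6 = -227.05 kJ/s
Q = ΔH = -227.05 kJ/s = -227.05 kW
Heat removed = 817.37 MJ/h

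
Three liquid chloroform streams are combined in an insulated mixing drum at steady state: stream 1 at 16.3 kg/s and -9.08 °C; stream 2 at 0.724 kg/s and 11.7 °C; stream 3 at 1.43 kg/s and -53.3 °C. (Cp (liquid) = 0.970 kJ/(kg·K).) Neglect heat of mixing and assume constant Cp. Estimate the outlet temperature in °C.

T_out = -11.7 °C

Adiabatic, steady state ⇒ Σ ṁᵢCp,ᵢ(T_out − Tᵢ) = 0
T_out = Σ ṁᵢCp,ᵢTᵢ / Σ ṁᵢCp,ᵢ
      = -209.28 / 17.9 = -11.691 °C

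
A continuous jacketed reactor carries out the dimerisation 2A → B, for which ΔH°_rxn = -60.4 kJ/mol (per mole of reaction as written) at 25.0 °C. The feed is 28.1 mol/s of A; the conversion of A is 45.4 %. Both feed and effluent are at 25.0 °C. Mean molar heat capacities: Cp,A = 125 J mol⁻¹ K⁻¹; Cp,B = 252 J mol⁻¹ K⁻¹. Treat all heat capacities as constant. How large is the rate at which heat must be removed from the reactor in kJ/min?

Extent of reaction ξ = 0.454 × 28.1 / 2 = 6.3787 mol/s
Reaction term: ξ·ΔH°_rxn = 6.3787 × -60.4 = -385.27 kJ/s
Q = ΔH = -385.27 kJ/s = -385.27 kW
Heat removed = 23116 kJ/min

Q_out = 23100 kJ/min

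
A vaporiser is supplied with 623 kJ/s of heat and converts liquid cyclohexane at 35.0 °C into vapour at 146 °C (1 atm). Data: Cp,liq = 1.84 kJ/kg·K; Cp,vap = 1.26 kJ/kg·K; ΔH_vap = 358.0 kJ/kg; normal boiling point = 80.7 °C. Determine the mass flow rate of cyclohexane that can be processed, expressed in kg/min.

Δh = 1.84×(80.7−35.0) + 358.0 + 1.26×(146−80.7) = 524.37 kJ/kg
Q = 623 kJ/s = 623 kJ/s = 37380 kJ/min
ṁ = Q/Δh = 37380 / 524.37 = 71.286 kg/min

ṁ = 71.3 kg/min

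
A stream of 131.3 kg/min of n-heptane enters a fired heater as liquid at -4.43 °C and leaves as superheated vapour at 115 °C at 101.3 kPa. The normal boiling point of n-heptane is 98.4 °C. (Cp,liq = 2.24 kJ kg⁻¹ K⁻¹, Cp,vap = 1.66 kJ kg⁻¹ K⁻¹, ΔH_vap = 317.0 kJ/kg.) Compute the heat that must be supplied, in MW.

liquid -4.43→98.4 °C: 230.34 kJ/kg
vaporisation at 98.4 °C: 317 kJ/kg
vapour 98.4→115 °C: 27.556 kJ/kg
Δh = 230.34 + 317 + 27.556 = 574.9 kJ/kg
Q = ṁ·Δh = 131.3 kg/min × 574.9 kJ/kg = 75484 kJ/min
|Q| = 1258.1 kW = 1.2581 MW

Q = 1.26 MW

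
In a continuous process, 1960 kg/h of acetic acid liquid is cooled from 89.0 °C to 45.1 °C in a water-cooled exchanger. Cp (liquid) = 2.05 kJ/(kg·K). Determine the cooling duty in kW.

Q_c = 49.0 kW

Q = ṁ·Cp·ΔT = 1960 × 2.05 × (45.1 − 89.0) = -176390 kJ/h
Converting: 176390 / 3600 s = 48.997 kW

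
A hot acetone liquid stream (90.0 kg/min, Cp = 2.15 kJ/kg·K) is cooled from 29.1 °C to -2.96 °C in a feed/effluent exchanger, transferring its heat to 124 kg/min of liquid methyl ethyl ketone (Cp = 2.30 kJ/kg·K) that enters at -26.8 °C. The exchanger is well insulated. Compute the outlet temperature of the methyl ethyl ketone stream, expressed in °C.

T_c,out = -5.05 °C

Heat released by hot stream: Q = 90.0 × 2.15 × (29.1 − -2.96) = 6203.6 kJ/min
Energy balance on cold side (adiabatic exchanger): Q = ṁ_c·Cp_c·(T_c,out − T_c,in)
T_c,out = -26.8 + 6203.6/(124 × 2.30) = -5.0482 °C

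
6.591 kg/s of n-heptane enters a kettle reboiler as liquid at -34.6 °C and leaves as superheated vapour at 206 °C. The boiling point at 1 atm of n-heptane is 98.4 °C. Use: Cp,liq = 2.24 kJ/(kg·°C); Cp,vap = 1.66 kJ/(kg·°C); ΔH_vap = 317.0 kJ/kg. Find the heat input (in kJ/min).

liquid -34.6→98.4 °C: 297.92 kJ/kg
vaporisation at 98.4 °C: 317 kJ/kg
vapour 98.4→206 °C: 178.62 kJ/kg
Δh = 297.92 + 317 + 178.62 = 793.54 kJ/kg
Q = ṁ·Δh = 6.591 kg/s × 793.54 kJ/kg = 5230.2 kJ/s
|Q| = 5230.2 kW = 313810 kJ/min

Q = 314000 kJ/min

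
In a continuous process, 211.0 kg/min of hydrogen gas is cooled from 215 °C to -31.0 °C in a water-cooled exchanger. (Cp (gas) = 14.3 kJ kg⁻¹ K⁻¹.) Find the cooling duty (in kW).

Q = ṁ·Cp·ΔT = 211.0 × 14.3 × (-31.0 − 215) = -742260 kJ/min
Converting: 742260 / 60 s = 12371 kW

Q_c = 12400 kW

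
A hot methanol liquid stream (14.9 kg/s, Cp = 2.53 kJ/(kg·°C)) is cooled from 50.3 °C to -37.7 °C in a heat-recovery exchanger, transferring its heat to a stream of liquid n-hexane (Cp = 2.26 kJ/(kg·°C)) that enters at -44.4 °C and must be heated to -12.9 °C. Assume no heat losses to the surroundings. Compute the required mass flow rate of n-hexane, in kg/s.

ṁ_c = 46.6 kg/s

Heat released by hot stream: Q = 14.9 × 2.53 × (50.3 − -37.7) = 3317.3 kJ/s
Energy balance on cold side (adiabatic exchanger): Q = ṁ_c·Cp_c·(T_c,out − T_c,in)
ṁ_c = 3317.3 / [2.26 × (-12.9 − -44.4)] = 46.598 kg/s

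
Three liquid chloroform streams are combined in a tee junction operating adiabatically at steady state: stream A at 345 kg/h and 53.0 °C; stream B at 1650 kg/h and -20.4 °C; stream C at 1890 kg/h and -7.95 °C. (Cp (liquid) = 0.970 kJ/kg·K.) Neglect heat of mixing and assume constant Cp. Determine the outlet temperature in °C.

Adiabatic, steady state ⇒ Σ ṁᵢCp,ᵢ(T_out − Tᵢ) = 0
T_out = Σ ṁᵢCp,ᵢTᵢ / Σ ṁᵢCp,ᵢ
      = -29488 / 3768.4 = -7.8251 °C

T_out = -7.83 °C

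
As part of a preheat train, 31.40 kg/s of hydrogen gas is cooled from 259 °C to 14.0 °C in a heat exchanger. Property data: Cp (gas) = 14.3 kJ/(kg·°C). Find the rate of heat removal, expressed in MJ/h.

Q_c = 396000 MJ/h

Q = ṁ·Cp·ΔT = 31.40 × 14.3 × (14.0 − 259) = -110010 kJ/s
Cooling duty = 396040 MJ/h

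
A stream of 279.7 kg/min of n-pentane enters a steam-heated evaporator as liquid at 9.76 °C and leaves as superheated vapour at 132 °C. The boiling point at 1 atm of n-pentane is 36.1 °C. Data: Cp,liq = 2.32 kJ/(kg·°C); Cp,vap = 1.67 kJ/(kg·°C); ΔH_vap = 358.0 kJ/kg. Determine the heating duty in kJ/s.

liquid 9.76→36.1 °C: 61.109 kJ/kg
vaporisation at 36.1 °C: 358 kJ/kg
vapour 36.1→132 °C: 160.15 kJ/kg
Δh = 61.109 + 358 + 160.15 = 579.26 kJ/kg
Q = ṁ·Δh = 279.7 kg/min × 579.26 kJ/kg = 162020 kJ/min
|Q| = 2700.3 kW

Q = 2700 kJ/s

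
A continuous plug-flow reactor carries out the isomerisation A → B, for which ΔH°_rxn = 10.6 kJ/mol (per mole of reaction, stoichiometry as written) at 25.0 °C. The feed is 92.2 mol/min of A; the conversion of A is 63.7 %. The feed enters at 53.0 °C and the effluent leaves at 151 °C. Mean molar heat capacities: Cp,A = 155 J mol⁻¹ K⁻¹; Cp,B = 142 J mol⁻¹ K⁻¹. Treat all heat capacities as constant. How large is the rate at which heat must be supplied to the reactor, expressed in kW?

Extent of reaction ξ = 0.637 × 92.2 = 58.731 mol/min
Reaction term: ξ·ΔH°_rxn = 58.731 × 10.6 = 622.55 kJ/min
Sensible, feed 53.0→25 °C: -400.15 kJ/min
Outlet flows (mol/min): A 33.469, B 58.731
Sensible, products 25→151 °C: 1704.5 kJ/min
Q = ΔH = 1926.9 kJ/min = 32.114 kW
Heat supplied = 32.114 kW

Q_in = 32.1 kW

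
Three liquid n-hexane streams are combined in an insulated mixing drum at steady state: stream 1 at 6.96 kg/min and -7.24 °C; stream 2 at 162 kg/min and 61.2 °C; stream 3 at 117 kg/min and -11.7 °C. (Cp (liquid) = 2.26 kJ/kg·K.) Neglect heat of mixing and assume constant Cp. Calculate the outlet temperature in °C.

Adiabatic, steady state ⇒ Σ ṁᵢCp,ᵢ(T_out − Tᵢ) = 0
Σ ṁᵢCp,ᵢTᵢ = 6.96×2.26×-7.24 + 162×2.26×61.2 + 117×2.26×-11.7 = 19199
Σ ṁᵢCp,ᵢ = 6.96×2.26 + 162×2.26 + 117×2.26 = 646.27
T_out = 19199 / 646.27 = 29.707 °C

T_out = 29.7 °C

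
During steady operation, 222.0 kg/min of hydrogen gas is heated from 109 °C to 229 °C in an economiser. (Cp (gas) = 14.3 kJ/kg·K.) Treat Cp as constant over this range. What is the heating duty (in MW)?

Q = 6.35 MW

Q = ṁ·Cp·ΔT = 222.0 × 14.3 × (229 − 109) = 380950 kJ/min
Converting: 380950 / 60 s = 6349.2 kW
Heating duty = 6.3492 MW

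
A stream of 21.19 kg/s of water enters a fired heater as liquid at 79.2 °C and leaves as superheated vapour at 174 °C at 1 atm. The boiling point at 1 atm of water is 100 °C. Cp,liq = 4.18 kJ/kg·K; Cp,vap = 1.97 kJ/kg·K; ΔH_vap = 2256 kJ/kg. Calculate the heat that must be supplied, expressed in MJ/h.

Q = 190000 MJ/h

liquid 79.2→100 °C: 86.944 kJ/kg
vaporisation at 100 °C: 2256 kJ/kg
vapour 100→174 °C: 145.78 kJ/kg
Δh = 86.944 + 2256 + 145.78 = 2488.7 kJ/kg
Q = ṁ·Δh = 21.19 kg/s × 2488.7 kJ/kg = 52736 kJ/s
|Q| = 52736 kW = 189850 MJ/h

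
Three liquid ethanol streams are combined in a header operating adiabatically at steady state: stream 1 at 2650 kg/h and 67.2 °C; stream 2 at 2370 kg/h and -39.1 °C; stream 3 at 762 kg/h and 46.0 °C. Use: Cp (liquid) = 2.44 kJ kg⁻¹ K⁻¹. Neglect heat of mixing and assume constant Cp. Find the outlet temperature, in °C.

T_out = 20.8 °C

No heat crosses the boundary, so H_out = H_in.
Σ ṁᵢCp,ᵢTᵢ = 2650×2.44×67.2 + 2370×2.44×-39.1 + 762×2.44×46.0 = 293930
Σ ṁᵢCp,ᵢ = 2650×2.44 + 2370×2.44 + 762×2.44 = 14108
T_out = 293930 / 14108 = 20.834 °C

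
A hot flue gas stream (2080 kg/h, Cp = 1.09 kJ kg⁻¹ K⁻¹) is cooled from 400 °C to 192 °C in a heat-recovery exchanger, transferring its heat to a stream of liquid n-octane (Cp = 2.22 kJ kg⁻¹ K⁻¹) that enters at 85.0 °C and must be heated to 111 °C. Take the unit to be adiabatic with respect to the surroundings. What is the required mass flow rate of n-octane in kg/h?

Heat released by hot stream: Q = 2080 × 1.09 × (400 − 192) = 471580 kJ/h
Energy balance on cold side (adiabatic exchanger): Q = ṁ_c·Cp_c·(T_c,out − T_c,in)
ṁ_c = 471580 / [2.22 × (111 − 85.0)] = 8170.1 kg/h

ṁ_c = 8170 kg/h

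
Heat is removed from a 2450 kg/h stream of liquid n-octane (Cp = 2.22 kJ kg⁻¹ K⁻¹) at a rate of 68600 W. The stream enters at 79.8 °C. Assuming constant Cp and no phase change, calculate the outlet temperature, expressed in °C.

Q = 68600 W = 246960 kJ/h
ΔT = Q/(ṁ·Cp) = 246960/(2450×2.22) = 45.405 K
T_out = 79.8 − 45.405 = 34.395 °C

T_out = 34.4 °C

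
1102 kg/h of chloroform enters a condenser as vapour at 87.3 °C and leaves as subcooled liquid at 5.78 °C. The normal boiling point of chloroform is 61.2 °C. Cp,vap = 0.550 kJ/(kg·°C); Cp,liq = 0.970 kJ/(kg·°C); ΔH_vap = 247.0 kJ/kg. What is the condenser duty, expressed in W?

Q_c = 96500 W

vapour 87.3→61.2 °C: -14.355 kJ/kg
condensation at 61.2 °C: -247 kJ/kg
liquid 61.2→5.78 °C: -53.757 kJ/kg
Δh = -14.355 + -247 + -53.757 = -315.11 kJ/kg
Q = ṁ·Δh = 1102 kg/h × -315.11 kJ/kg = -347250 kJ/h
|Q| = 96.459 kW = 96459 W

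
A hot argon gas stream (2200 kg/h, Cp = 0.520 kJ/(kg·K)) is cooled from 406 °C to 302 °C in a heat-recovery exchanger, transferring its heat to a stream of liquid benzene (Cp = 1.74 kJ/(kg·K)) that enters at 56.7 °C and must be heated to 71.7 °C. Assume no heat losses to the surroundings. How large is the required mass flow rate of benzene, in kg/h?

Heat released by hot stream: Q = 2200 × 0.520 × (406 − 302) = 118980 kJ/h
Energy balance on cold side (adiabatic exchanger): Q = ṁ_c·Cp_c·(T_c,out − T_c,in)
ṁ_c = 118980 / [1.74 × (71.7 − 56.7)] = 4558.5 kg/h

ṁ_c = 4560 kg/h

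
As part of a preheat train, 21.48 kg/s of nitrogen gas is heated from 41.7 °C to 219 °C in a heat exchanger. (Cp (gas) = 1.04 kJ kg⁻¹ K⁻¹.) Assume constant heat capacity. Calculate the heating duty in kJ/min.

Q = ṁ·Cp·ΔT = 21.48 × 1.04 × (219 − 41.7) = 3960.7 kJ/s
Heating duty = 237640 kJ/min

Q = 238000 kJ/min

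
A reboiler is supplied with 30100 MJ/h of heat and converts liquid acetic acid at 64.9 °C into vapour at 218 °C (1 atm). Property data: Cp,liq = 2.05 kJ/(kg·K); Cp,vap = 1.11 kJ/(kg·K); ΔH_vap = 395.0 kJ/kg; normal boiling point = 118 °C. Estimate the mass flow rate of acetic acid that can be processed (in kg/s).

Δh = 2.05×(118−64.9) + 395.0 + 1.11×(218−118) = 614.86 kJ/kg
Q = 30100 MJ/h = 8361.1 kJ/s = 8361.1 kJ/s
ṁ = Q/Δh = 8361.1 / 614.86 = 13.599 kg/s

ṁ = 13.6 kg/s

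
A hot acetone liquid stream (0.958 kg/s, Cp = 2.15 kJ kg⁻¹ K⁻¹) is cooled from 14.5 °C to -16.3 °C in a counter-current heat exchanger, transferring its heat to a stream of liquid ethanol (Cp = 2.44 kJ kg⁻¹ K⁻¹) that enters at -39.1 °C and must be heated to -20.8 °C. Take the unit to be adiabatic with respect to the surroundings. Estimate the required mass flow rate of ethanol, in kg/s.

ṁ_c = 1.42 kg/s

Heat released by hot stream: Q = 0.958 × 2.15 × (14.5 − -16.3) = 63.439 kJ/s
Energy balance on cold side (adiabatic exchanger): Q = ṁ_c·Cp_c·(T_c,out − T_c,in)
ṁ_c = 63.439 / [2.44 × (-20.8 − -39.1)] = 1.4207 kg/s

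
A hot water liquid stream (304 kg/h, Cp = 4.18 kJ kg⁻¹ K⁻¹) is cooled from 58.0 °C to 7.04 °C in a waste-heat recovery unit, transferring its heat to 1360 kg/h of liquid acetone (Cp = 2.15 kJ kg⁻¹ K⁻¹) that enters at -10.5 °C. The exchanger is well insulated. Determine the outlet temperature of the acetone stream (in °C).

Heat released by hot stream: Q = 304 × 4.18 × (58.0 − 7.04) = 64756 kJ/h
Energy balance on cold side (adiabatic exchanger): Q = ṁ_c·Cp_c·(T_c,out − T_c,in)
T_c,out = -10.5 + 64756/(1360 × 2.15) = 11.646 °C

T_c,out = 11.6 °C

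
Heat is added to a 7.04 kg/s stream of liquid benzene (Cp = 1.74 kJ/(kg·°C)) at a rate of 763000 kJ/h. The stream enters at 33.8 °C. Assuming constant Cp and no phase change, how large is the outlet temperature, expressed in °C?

T_out = 51.1 °C

Q = 763000 kJ/h = 211.94 kJ/s
ΔT = Q/(ṁ·Cp) = 211.94/(7.04×1.74) = 17.302 K
T_out = 33.8 + 17.302 = 51.102 °C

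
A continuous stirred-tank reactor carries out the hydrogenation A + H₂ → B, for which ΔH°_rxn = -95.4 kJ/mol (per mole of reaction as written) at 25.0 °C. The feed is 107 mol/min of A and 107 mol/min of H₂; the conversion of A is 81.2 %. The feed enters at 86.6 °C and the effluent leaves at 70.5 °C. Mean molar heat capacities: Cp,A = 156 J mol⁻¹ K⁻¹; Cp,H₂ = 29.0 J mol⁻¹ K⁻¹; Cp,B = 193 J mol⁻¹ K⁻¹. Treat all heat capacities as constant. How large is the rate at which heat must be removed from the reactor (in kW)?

Extent of reaction ξ = 0.812 × 107 = 86.884 mol/min
Reaction term: ξ·ΔH°_rxn = 86.884 × -95.4 = -8288.7 kJ/min
Sensible, feed 86.6→25 °C: -1219.4 kJ/min
Outlet flows (mol/min): A 20.116, H₂ 20.116, B 86.884
Sensible, products 25→70.5 °C: 932.3 kJ/min
Q = ΔH = -8575.8 kJ/min = -142.93 kW
Heat removed = 142.93 kW

Q_out = 143 kW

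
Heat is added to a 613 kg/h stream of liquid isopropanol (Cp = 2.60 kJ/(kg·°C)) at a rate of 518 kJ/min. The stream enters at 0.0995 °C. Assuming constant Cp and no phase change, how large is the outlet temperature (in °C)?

T_out = 19.6 °C

Q = 518 kJ/min = 31080 kJ/h
ΔT = Q/(ṁ·Cp) = 31080/(613×2.60) = 19.501 K
T_out = 0.0995 + 19.501 = 19.6 °C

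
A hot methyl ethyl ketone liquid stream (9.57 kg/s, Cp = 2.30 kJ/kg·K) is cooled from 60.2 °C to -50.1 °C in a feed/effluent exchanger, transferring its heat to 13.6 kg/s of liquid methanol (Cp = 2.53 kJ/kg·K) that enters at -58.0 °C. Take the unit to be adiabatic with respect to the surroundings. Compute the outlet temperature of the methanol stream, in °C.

T_c,out = 12.6 °C

Heat released by hot stream: Q = 9.57 × 2.30 × (60.2 − -50.1) = 2427.8 kJ/s
Energy balance on cold side (adiabatic exchanger): Q = ṁ_c·Cp_c·(T_c,out − T_c,in)
T_c,out = -58.0 + 2427.8/(13.6 × 2.53) = 12.56 °C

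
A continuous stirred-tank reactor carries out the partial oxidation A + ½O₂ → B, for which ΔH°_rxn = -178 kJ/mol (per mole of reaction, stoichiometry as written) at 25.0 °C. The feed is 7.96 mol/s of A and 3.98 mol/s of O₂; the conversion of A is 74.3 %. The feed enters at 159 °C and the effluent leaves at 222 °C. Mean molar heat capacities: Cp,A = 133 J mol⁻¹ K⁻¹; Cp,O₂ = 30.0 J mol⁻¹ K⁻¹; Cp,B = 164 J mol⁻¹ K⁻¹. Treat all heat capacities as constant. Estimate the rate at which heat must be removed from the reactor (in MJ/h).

Extent of reaction ξ = 0.743 × 7.96 = 5.9143 mol/s
Reaction term: ξ·ΔH°_rxn = 5.9143 × -178 = -1052.7 kJ/s
Sensible, feed 159→25 °C: -157.86 kJ/s
Outlet flows (mol/s): A 2.0457, O₂ 1.0229, B 5.9143
Sensible, products 25→222 °C: 250.72 kJ/s
Q = ΔH = -959.88 kJ/s = -959.88 kW
Heat removed = 3455.6 MJ/h

Q_out = 3460 MJ/h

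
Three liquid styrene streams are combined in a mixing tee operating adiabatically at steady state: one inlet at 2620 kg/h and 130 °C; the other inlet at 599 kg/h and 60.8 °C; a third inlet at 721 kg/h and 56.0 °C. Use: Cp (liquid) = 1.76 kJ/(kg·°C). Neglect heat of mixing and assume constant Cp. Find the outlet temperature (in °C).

T_out = 106 °C

Energy balance with Q = 0: Σ ṁᵢCp,ᵢ(T_out − Tᵢ) = 0
Σ ṁᵢCp,ᵢTᵢ = 2620×1.76×130 + 599×1.76×60.8 + 721×1.76×56.0 = 734620
Σ ṁᵢCp,ᵢ = 2620×1.76 + 599×1.76 + 721×1.76 = 6934.4
T_out = 734620 / 6934.4 = 105.94 °C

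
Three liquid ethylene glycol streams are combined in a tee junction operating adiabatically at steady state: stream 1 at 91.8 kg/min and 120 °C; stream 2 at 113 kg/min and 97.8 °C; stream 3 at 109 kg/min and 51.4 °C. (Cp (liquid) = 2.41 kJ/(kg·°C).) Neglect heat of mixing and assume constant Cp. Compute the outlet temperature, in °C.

No heat crosses the boundary, so H_out = H_in.
Σ ṁᵢCp,ᵢTᵢ = 91.8×2.41×120 + 113×2.41×97.8 + 109×2.41×51.4 = 66685
Σ ṁᵢCp,ᵢ = 91.8×2.41 + 113×2.41 + 109×2.41 = 756.26
T_out = 66685 / 756.26 = 88.177 °C

T_out = 88.2 °C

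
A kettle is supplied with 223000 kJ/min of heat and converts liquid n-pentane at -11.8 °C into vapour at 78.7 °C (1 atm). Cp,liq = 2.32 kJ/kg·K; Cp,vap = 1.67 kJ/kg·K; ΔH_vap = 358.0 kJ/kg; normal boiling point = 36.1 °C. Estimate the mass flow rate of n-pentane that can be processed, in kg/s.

Δh = 2.32×(36.1−-11.8) + 358.0 + 1.67×(78.7−36.1) = 540.27 kJ/kg
Q = 223000 kJ/min = 3716.7 kJ/s = 3716.7 kJ/s
ṁ = Q/Δh = 3716.7 / 540.27 = 6.8793 kg/s

ṁ = 6.88 kg/s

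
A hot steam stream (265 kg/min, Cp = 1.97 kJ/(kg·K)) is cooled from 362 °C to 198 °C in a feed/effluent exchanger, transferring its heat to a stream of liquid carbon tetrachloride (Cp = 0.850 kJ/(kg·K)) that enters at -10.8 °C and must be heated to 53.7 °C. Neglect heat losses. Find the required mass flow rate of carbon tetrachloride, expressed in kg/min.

ṁ_c = 1560 kg/min

Heat released by hot stream: Q = 265 × 1.97 × (362 − 198) = 85616 kJ/min
Energy balance on cold side (adiabatic exchanger): Q = ṁ_c·Cp_c·(T_c,out − T_c,in)
ṁ_c = 85616 / [0.850 × (53.7 − -10.8)] = 1561.6 kg/min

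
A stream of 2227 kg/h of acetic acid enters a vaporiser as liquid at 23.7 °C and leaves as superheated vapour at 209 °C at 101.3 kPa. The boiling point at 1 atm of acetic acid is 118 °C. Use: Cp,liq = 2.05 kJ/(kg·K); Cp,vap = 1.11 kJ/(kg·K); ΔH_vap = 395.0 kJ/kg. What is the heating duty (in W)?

liquid 23.7→118 °C: 193.31 kJ/kg
vaporisation at 118 °C: 395 kJ/kg
vapour 118→209 °C: 101.01 kJ/kg
Δh = 193.31 + 395 + 101.01 = 689.32 kJ/kg
Q = ṁ·Δh = 2227 kg/h × 689.32 kJ/kg = 1.5351e+06 kJ/h
|Q| = 426.42 kW = 426420 W

Q = 426000 W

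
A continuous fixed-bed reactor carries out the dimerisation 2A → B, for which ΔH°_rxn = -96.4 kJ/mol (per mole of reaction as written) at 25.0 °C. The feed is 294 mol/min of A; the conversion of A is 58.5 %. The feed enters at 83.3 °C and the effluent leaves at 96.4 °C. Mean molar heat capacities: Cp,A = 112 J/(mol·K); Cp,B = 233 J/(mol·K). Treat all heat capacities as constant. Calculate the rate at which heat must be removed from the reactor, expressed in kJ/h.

Extent of reaction ξ = 0.585 × 294 / 2 = 85.995 mol/min
Reaction term: ξ·ΔH°_rxn = 85.995 × -96.4 = -8289.9 kJ/min
Sensible, feed 83.3→25 °C: -1919.7 kJ/min
Outlet flows (mol/min): A 122.01, B 85.995
Sensible, products 25→96.4 °C: 2406.3 kJ/min
Q = ΔH = -7803.3 kJ/min = -130.06 kW
Heat removed = 468200 kJ/h

Q_out = 468000 kJ/h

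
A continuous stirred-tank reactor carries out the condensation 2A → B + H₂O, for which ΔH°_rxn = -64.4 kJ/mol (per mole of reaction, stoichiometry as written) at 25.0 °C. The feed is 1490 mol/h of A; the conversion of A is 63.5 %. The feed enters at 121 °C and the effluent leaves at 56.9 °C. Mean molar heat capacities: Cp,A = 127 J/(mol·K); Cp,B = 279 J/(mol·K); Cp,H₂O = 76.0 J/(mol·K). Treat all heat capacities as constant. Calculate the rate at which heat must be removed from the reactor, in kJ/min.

Q_out = 685 kJ/min

Extent of reaction ξ = 0.635 × 1490 / 2 = 473.07 mol/h
Reaction term: ξ·ΔH°_rxn = 473.07 × -64.4 = -30466 kJ/h
Sensible, feed 121→25 °C: -18166 kJ/h
Outlet flows (mol/h): A 543.85, B 473.07, H₂O 473.07
Sensible, products 25→56.9 °C: 7560.6 kJ/h
Q = ΔH = -41071 kJ/h = -11.409 kW
Heat removed = 684.52 kJ/min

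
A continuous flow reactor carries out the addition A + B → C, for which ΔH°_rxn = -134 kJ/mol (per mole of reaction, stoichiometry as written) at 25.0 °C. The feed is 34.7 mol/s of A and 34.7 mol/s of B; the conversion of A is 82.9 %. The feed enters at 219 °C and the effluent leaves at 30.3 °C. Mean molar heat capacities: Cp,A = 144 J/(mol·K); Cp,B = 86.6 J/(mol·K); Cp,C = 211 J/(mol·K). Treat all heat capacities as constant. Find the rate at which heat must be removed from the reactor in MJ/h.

Q_out = 19300 MJ/h

Extent of reaction ξ = 0.829 × 34.7 = 28.766 mol/s
Reaction term: ξ·ΔH°_rxn = 28.766 × -134 = -3854.7 kJ/s
Sensible, feed 219→25 °C: -1552.4 kJ/s
Outlet flows (mol/s): A 5.9337, B 5.9337, C 28.766
Sensible, products 25→30.3 °C: 39.421 kJ/s
Q = ΔH = -5367.6 kJ/s = -5367.6 kW
Heat removed = 19323 MJ/h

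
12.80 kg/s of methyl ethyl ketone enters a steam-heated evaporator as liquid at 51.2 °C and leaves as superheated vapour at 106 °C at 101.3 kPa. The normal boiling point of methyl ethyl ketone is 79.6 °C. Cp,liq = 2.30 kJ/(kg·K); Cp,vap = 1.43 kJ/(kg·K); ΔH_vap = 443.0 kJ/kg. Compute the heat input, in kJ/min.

liquid 51.2→79.6 °C: 65.32 kJ/kg
vaporisation at 79.6 °C: 443 kJ/kg
vapour 79.6→106 °C: 37.752 kJ/kg
Δh = 65.32 + 443 + 37.752 = 546.07 kJ/kg
Q = ṁ·Δh = 12.80 kg/s × 546.07 kJ/kg = 6989.7 kJ/s
|Q| = 6989.7 kW = 419380 kJ/min

Q = 419000 kJ/min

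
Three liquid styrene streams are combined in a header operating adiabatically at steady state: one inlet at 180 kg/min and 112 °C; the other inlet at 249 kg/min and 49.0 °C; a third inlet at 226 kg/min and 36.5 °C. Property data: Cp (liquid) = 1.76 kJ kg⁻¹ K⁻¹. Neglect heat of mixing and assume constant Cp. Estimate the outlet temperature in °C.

T_out = 62.0 °C

Energy balance with Q = 0: Σ ṁᵢCp,ᵢ(T_out − Tᵢ) = 0
T_out = Σ ṁᵢCp,ᵢTᵢ / Σ ṁᵢCp,ᵢ
      = 71474 / 1152.8 = 62 °C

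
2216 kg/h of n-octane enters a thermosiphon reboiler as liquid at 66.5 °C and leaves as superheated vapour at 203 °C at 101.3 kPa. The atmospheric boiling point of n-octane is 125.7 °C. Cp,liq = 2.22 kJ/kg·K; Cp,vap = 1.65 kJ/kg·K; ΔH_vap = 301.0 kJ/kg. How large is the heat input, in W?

liquid 66.5→125.7 °C: 131.42 kJ/kg
vaporisation at 125.7 °C: 301 kJ/kg
vapour 125.7→203 °C: 127.54 kJ/kg
Δh = 131.42 + 301 + 127.54 = 559.97 kJ/kg
Q = ṁ·Δh = 2216 kg/h × 559.97 kJ/kg = 1.2409e+06 kJ/h
|Q| = 344.69 kW = 344690 W

Q = 345000 W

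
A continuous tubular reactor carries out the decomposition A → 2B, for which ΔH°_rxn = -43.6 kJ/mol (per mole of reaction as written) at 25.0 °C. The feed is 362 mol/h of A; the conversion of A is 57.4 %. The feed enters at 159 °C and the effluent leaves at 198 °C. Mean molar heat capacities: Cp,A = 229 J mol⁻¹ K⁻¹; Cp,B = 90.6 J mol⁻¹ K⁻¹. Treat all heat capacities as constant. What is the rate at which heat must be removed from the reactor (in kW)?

Extent of reaction ξ = 0.574 × 362 = 207.79 mol/h
Reaction term: ξ·ΔH°_rxn = 207.79 × -43.6 = -9059.6 kJ/h
Sensible, feed 159→25 °C: -11108 kJ/h
Outlet flows (mol/h): A 154.21, B 415.58
Sensible, products 25→198 °C: 12623 kJ/h
Q = ΔH = -7544.8 kJ/h = -2.0958 kW
Heat removed = 2.0958 kW

Q_out = 2.10 kW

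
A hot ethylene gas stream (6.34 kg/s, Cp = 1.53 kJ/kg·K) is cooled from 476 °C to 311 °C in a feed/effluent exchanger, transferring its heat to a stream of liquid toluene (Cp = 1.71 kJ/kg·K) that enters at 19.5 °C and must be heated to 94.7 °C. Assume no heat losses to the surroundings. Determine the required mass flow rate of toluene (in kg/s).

ṁ_c = 12.4 kg/s

Heat released by hot stream: Q = 6.34 × 1.53 × (476 − 311) = 1600.5 kJ/s
Energy balance on cold side (adiabatic exchanger): Q = ṁ_c·Cp_c·(T_c,out − T_c,in)
ṁ_c = 1600.5 / [1.71 × (94.7 − 19.5)] = 12.447 kg/s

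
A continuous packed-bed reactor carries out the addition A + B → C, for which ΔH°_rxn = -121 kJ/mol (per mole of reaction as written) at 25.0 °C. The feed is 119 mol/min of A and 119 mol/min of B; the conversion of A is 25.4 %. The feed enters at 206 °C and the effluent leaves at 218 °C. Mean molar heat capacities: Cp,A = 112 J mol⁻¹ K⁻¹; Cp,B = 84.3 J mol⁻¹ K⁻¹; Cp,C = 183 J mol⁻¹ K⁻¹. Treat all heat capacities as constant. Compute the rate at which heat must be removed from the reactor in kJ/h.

Q_out = 207000 kJ/h

Extent of reaction ξ = 0.254 × 119 = 30.226 mol/min
Reaction term: ξ·ΔH°_rxn = 30.226 × -121 = -3657.3 kJ/min
Sensible, feed 206→25 °C: -4228.1 kJ/min
Outlet flows (mol/min): A 88.774, B 88.774, C 30.226
Sensible, products 25→218 °C: 4430.8 kJ/min
Q = ΔH = -3454.6 kJ/min = -57.577 kW
Heat removed = 207280 kJ/h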